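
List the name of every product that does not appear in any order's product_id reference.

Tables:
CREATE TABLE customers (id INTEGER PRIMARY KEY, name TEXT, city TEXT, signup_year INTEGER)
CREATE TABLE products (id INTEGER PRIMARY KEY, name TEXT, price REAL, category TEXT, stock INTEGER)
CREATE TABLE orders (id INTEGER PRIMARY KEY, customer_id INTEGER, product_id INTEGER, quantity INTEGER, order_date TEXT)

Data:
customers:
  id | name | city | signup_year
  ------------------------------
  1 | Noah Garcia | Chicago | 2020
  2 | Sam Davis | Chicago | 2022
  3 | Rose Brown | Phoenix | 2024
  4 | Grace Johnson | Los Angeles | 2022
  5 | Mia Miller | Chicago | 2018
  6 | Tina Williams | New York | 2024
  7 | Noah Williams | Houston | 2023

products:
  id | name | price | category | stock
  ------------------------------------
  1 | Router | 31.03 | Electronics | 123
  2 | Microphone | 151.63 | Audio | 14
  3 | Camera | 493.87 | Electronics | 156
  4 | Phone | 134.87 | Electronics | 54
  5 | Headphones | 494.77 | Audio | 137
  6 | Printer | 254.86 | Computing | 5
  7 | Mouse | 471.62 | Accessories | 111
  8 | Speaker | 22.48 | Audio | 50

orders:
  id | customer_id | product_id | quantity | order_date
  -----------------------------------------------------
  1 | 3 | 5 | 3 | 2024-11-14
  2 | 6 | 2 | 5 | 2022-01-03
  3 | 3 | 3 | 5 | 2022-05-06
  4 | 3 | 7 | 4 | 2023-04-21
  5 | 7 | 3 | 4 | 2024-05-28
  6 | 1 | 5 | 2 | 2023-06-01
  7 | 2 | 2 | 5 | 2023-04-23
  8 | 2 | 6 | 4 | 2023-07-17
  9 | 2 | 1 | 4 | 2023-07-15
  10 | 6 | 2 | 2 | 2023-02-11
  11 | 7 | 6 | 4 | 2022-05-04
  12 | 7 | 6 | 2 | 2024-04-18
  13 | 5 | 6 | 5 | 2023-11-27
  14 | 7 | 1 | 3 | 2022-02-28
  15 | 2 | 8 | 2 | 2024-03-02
SELECT p.name FROM products p LEFT JOIN orders c ON c.product_id = p.id WHERE c.id IS NULL

Execution result:
Phone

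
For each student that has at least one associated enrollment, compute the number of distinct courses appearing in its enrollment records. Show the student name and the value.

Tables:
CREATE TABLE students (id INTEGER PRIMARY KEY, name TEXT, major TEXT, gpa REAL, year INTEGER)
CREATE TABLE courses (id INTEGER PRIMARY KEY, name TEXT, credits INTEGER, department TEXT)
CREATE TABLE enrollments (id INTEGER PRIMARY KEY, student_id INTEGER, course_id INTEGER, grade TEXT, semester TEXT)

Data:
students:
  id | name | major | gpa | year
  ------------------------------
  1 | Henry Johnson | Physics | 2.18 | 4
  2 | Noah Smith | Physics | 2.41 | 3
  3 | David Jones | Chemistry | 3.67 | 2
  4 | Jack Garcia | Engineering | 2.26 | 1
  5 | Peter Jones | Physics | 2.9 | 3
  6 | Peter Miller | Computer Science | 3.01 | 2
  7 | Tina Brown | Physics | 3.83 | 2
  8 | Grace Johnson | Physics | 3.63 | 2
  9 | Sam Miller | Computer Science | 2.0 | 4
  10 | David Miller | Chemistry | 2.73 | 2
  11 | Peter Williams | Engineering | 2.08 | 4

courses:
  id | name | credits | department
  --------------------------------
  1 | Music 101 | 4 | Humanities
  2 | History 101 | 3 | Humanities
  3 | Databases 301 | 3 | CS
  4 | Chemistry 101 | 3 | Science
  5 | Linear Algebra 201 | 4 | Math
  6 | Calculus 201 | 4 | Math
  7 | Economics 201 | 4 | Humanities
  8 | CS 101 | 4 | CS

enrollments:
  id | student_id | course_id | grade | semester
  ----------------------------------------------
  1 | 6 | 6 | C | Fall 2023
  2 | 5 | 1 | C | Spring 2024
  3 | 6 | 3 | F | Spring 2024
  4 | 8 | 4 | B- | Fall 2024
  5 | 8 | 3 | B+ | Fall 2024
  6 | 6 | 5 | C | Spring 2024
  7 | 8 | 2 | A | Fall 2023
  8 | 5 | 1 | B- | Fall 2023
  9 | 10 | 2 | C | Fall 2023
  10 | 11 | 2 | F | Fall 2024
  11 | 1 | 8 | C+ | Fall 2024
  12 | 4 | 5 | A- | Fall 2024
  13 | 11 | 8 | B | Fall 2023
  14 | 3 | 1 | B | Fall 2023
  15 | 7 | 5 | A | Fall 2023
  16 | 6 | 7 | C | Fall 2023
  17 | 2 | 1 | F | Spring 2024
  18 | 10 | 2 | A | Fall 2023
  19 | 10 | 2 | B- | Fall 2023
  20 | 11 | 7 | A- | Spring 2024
SELECT p.name, COUNT(DISTINCT c.course_id) AS distinct_course_count FROM enrollments c JOIN students p ON c.student_id = p.id GROUP BY p.id, p.name

Execution result:
name | distinct_course_count
Henry Johnson | 1
Noah Smith | 1
David Jones | 1
Jack Garcia | 1
Peter Jones | 1
Peter Miller | 4
Tina Brown | 1
Grace Johnson | 3
David Miller | 1
Peter Williams | 3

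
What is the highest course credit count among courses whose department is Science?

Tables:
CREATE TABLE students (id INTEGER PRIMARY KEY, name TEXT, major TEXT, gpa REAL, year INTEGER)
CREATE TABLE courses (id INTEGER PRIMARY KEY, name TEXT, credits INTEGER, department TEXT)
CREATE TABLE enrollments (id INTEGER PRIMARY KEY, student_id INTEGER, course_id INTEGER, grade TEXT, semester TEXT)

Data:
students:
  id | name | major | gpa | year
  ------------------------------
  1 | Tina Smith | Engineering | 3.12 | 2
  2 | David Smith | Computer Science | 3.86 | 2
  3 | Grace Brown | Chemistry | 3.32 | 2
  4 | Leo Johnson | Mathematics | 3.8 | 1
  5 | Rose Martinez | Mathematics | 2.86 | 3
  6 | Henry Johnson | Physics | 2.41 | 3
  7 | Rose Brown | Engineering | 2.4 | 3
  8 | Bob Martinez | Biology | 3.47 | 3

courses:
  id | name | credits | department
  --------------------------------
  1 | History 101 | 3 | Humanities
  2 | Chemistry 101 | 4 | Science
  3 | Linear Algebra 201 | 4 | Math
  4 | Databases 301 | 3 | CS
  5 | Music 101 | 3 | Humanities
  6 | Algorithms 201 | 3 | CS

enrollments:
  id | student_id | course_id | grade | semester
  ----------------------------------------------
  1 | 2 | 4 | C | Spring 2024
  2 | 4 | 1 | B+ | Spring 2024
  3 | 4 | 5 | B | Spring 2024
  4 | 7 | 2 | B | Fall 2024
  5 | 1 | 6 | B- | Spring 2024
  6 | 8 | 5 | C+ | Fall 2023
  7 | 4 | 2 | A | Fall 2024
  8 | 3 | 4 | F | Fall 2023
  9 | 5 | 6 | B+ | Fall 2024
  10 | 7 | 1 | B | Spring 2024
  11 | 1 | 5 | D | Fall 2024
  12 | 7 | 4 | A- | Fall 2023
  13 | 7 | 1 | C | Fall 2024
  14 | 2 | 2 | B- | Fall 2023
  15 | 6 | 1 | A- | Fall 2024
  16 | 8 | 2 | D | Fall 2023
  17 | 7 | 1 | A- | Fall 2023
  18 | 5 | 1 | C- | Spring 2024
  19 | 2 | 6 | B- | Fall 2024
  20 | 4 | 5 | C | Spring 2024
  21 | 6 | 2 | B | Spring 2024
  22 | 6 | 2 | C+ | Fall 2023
SELECT MAX(credits) FROM courses WHERE department = 'Science'

Execution result:
4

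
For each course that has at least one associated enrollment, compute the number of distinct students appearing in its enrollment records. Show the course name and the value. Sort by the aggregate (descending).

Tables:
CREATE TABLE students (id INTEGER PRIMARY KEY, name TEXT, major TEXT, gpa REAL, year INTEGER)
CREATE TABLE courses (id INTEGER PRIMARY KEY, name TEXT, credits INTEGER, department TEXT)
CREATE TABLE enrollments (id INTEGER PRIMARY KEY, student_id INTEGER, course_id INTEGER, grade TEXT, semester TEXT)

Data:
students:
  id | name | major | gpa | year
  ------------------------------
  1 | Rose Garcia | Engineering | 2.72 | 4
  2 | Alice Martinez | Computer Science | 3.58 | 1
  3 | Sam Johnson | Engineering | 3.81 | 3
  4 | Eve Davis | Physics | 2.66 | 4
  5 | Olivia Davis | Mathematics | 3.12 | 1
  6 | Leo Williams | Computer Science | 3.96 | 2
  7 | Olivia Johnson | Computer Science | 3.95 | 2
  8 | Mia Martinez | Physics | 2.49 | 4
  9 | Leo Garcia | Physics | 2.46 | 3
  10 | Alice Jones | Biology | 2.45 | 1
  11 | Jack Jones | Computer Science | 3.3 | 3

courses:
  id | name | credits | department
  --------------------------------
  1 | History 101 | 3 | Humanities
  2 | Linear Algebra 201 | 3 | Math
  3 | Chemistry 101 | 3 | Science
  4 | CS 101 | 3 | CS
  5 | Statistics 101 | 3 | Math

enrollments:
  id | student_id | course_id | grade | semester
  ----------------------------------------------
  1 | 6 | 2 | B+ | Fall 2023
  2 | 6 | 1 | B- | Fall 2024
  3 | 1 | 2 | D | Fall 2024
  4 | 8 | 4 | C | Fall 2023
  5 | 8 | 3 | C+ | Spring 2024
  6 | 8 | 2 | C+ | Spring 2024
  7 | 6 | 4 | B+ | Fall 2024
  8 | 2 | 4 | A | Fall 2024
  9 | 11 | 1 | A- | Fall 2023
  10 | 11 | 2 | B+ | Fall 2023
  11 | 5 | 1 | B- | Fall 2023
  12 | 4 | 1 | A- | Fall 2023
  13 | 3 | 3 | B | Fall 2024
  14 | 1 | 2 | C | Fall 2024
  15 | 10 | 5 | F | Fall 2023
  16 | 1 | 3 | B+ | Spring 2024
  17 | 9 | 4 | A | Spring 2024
SELECT p.name, COUNT(DISTINCT c.student_id) AS distinct_student_count FROM enrollments c JOIN courses p ON c.course_id = p.id GROUP BY p.id, p.name ORDER BY distinct_student_count DESC

Execution result:
name | distinct_student_count
History 101 | 4
Linear Algebra 201 | 4
CS 101 | 4
Chemistry 101 | 3
Statistics 101 | 1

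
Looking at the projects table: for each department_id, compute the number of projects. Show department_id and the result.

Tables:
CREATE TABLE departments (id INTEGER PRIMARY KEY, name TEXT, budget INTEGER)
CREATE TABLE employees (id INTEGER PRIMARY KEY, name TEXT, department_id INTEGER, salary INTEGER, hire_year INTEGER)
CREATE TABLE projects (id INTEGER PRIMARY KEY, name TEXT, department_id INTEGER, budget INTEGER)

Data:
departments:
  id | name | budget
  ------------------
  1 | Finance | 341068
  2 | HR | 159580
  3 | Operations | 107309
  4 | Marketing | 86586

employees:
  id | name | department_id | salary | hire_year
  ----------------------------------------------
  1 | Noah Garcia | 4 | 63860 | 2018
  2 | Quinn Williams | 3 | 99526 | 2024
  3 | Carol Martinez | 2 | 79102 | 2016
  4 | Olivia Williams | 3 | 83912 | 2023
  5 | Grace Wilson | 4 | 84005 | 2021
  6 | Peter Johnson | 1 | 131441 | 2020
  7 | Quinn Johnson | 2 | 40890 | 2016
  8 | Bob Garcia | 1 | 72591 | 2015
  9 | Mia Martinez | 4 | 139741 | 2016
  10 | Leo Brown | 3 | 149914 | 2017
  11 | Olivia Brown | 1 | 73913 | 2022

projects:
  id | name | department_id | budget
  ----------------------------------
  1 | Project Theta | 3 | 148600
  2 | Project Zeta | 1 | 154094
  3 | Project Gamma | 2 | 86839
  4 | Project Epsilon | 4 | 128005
SELECT department_id, COUNT(*) AS n FROM projects GROUP BY department_id

Execution result:
department_id | n
1 | 1
2 | 1
3 | 1
4 | 1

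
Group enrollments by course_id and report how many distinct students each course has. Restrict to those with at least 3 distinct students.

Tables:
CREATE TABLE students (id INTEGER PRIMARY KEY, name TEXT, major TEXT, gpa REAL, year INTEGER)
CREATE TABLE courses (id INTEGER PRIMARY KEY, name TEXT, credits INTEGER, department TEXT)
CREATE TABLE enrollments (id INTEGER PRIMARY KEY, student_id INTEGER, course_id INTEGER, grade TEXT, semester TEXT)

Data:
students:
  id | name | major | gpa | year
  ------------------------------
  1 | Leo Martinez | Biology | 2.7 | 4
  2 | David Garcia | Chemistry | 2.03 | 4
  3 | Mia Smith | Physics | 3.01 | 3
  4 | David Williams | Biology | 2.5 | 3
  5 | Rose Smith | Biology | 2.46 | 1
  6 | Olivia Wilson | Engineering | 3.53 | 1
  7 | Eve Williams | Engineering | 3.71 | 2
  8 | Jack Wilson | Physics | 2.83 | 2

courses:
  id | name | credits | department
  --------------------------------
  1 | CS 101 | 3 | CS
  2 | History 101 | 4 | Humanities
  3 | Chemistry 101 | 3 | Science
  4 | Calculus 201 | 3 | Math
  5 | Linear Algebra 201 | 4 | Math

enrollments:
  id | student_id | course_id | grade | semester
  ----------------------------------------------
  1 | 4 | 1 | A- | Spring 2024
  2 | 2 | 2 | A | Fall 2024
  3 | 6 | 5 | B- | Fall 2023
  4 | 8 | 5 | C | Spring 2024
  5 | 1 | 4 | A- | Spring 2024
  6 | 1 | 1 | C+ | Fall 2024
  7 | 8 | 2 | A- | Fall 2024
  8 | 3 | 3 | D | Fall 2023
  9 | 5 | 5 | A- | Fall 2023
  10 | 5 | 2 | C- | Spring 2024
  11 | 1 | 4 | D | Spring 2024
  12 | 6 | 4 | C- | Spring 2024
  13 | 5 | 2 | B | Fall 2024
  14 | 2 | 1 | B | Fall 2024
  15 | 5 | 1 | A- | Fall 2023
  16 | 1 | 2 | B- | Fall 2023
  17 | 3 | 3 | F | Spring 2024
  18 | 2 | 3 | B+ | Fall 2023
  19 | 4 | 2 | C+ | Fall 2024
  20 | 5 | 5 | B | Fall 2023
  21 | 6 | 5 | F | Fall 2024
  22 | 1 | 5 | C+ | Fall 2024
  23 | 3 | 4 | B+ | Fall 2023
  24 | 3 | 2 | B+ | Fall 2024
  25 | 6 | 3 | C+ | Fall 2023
SELECT course_id, COUNT(DISTINCT student_id) AS distinct_student_count FROM enrollments GROUP BY course_id HAVING COUNT(DISTINCT student_id) >= 3

Execution result:
course_id | distinct_student_count
1 | 4
2 | 6
3 | 3
4 | 3
5 | 4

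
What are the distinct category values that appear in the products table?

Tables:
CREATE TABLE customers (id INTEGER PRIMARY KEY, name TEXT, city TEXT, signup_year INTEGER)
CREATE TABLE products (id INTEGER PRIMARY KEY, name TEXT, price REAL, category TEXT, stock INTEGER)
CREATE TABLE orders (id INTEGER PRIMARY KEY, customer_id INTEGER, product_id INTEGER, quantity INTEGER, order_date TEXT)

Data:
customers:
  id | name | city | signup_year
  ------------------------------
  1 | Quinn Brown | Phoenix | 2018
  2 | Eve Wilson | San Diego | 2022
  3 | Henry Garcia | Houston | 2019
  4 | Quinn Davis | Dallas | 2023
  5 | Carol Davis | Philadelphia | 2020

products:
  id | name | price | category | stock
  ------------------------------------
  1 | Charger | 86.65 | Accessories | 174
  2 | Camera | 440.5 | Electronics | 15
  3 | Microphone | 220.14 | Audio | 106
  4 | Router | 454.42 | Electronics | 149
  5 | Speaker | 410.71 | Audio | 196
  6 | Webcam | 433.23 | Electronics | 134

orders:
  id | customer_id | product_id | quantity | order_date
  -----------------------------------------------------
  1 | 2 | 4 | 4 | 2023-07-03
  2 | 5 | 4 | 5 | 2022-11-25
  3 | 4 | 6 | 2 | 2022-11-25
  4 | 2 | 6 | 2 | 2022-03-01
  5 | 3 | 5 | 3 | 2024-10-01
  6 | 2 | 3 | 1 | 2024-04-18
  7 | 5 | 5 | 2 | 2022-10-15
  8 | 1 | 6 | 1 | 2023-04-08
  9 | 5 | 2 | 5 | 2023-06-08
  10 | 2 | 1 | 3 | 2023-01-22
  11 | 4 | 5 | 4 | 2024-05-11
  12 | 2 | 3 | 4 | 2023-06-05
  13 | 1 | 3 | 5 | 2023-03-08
SELECT DISTINCT category FROM products

Execution result:
category
Accessories
Electronics
Audio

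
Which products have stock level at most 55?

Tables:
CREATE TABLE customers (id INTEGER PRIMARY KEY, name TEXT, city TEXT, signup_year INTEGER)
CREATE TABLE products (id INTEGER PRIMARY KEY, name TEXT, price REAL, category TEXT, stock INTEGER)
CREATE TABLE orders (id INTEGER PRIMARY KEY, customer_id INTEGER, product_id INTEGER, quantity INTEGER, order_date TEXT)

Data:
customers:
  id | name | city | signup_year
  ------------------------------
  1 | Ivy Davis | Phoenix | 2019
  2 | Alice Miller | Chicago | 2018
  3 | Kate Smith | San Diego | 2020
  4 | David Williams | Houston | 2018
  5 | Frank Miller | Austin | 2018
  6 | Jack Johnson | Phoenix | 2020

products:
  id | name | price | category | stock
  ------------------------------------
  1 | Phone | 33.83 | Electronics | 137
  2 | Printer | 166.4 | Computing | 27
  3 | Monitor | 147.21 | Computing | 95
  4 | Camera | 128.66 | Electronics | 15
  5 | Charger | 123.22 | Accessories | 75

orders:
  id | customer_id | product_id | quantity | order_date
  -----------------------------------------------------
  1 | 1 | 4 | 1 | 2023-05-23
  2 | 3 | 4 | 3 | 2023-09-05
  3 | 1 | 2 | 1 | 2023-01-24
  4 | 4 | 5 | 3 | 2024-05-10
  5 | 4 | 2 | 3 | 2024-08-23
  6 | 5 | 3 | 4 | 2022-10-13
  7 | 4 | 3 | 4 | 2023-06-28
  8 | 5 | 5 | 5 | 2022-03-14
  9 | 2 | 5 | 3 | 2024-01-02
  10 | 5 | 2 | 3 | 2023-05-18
SELECT name, stock FROM products WHERE stock <= 55

Execution result:
name | stock
Printer | 27
Camera | 15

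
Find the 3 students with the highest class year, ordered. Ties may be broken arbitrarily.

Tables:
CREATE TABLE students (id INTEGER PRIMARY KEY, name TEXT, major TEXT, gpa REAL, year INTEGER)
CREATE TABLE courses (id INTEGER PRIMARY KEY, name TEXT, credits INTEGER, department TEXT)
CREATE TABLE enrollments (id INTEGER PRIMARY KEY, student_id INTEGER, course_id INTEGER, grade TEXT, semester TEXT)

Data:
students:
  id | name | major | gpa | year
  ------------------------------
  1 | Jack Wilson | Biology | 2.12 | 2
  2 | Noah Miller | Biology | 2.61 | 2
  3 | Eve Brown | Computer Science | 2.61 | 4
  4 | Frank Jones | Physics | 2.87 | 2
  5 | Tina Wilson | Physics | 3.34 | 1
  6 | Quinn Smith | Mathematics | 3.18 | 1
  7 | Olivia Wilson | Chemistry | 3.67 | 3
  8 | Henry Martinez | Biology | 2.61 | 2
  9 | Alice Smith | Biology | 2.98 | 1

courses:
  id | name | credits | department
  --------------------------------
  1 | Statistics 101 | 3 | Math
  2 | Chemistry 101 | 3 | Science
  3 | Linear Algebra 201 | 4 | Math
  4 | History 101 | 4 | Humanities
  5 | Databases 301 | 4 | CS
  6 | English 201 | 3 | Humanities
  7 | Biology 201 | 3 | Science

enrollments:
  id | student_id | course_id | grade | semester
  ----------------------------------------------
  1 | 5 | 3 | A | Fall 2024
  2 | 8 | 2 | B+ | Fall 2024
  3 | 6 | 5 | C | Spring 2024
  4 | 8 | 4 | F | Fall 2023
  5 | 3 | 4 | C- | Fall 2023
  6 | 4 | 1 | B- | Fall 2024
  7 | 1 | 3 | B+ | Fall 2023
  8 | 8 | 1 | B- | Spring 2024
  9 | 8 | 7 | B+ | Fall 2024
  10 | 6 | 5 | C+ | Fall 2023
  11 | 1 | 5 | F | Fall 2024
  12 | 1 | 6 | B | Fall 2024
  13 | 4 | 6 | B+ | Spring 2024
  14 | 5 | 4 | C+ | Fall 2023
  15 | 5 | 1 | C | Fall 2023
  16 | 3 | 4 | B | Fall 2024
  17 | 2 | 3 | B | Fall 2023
SELECT name, year FROM students ORDER BY year DESC LIMIT 3

Execution result:
name | year
Eve Brown | 4
Olivia Wilson | 3
Jack Wilson | 2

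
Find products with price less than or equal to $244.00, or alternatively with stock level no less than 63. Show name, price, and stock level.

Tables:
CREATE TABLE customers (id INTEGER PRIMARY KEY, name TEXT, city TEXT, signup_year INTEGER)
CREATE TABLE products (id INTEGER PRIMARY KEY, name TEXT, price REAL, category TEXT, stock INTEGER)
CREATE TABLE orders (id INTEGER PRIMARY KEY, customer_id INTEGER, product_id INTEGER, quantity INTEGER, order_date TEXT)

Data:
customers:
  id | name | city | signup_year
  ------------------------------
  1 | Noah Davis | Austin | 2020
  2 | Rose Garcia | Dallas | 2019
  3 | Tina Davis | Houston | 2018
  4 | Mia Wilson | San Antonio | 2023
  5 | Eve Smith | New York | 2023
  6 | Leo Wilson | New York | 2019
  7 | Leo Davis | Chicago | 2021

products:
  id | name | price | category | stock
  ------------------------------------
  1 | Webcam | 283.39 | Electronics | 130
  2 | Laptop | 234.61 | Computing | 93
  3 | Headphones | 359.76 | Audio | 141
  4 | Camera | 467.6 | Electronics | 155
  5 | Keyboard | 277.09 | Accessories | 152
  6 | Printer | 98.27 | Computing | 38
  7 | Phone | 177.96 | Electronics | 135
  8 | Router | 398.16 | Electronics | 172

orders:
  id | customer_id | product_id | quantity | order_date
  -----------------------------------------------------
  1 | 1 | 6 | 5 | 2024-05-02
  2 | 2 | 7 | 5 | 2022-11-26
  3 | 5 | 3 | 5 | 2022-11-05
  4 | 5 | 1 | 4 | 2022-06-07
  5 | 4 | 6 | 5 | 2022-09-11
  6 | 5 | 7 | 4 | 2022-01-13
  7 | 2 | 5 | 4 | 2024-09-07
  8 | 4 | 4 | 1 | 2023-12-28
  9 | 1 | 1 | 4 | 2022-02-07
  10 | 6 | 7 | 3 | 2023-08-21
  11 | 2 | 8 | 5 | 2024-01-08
SELECT name, price, stock FROM products WHERE price <= 244.0 OR stock >= 63

Execution result:
name | price | stock
Webcam | 283.39 | 130
Laptop | 234.61 | 93
Headphones | 359.76 | 141
Camera | 467.60 | 155
Keyboard | 277.09 | 152
Printer | 98.27 | 38
Phone | 177.96 | 135
Router | 398.16 | 172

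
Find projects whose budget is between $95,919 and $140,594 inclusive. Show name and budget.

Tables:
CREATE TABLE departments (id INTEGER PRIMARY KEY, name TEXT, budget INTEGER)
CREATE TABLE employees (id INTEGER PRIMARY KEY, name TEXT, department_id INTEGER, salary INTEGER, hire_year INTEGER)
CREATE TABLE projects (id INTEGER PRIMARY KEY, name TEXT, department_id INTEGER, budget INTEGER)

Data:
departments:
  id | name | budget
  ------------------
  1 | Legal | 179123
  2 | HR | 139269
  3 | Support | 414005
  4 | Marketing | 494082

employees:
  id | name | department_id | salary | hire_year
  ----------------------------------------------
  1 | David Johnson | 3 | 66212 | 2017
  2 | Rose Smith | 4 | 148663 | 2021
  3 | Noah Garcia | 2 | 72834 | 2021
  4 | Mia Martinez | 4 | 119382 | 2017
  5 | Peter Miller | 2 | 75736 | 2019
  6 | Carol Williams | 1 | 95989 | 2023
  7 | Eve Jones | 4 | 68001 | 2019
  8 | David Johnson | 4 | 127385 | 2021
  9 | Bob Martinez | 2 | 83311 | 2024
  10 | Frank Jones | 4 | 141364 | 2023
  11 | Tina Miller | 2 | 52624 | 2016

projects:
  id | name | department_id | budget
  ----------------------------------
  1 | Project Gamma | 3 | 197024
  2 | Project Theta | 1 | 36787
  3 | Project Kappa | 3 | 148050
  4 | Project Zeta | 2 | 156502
SELECT name, budget FROM projects WHERE budget BETWEEN 95919 AND 140594

Execution result:
(no rows)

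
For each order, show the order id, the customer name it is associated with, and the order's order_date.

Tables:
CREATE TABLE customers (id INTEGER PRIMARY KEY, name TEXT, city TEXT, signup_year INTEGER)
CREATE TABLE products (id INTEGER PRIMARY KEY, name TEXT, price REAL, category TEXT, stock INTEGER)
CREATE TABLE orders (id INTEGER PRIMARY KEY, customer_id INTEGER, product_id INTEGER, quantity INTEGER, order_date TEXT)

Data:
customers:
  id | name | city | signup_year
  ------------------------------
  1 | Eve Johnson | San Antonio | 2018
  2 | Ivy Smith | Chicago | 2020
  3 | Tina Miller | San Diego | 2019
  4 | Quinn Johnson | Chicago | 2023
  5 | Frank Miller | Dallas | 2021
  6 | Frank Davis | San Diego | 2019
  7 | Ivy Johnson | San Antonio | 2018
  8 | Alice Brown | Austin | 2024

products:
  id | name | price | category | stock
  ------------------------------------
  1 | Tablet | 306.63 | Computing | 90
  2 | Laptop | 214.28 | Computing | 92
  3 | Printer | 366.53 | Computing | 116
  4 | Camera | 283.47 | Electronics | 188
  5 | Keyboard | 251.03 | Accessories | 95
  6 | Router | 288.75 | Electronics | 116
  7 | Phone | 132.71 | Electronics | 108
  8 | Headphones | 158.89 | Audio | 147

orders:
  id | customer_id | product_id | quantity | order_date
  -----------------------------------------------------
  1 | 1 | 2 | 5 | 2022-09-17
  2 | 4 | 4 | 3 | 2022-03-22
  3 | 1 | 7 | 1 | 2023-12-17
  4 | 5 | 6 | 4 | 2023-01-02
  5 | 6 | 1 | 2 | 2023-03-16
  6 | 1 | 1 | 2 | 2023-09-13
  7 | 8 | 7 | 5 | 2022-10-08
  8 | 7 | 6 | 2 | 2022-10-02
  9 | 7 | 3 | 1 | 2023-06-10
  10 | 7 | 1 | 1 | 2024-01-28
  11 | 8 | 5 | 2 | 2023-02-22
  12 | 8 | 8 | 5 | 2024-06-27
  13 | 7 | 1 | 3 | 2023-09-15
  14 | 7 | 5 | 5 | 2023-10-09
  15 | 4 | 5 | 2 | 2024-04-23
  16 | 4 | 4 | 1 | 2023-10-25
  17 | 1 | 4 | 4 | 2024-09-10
SELECT c.id, p.name AS customer, c.order_date FROM orders c JOIN customers p ON c.customer_id = p.id

Execution result:
id | customer | order_date
1 | Eve Johnson | 2022-09-17
2 | Quinn Johnson | 2022-03-22
3 | Eve Johnson | 2023-12-17
4 | Frank Miller | 2023-01-02
5 | Frank Davis | 2023-03-16
6 | Eve Johnson | 2023-09-13
7 | Alice Brown | 2022-10-08
8 | Ivy Johnson | 2022-10-02
9 | Ivy Johnson | 2023-06-10
10 | Ivy Johnson | 2024-01-28
11 | Alice Brown | 2023-02-22
12 | Alice Brown | 2024-06-27
13 | Ivy Johnson | 2023-09-15
14 | Ivy Johnson | 2023-10-09
15 | Quinn Johnson | 2024-04-23
16 | Quinn Johnson | 2023-10-25
17 | Eve Johnson | 2024-09-10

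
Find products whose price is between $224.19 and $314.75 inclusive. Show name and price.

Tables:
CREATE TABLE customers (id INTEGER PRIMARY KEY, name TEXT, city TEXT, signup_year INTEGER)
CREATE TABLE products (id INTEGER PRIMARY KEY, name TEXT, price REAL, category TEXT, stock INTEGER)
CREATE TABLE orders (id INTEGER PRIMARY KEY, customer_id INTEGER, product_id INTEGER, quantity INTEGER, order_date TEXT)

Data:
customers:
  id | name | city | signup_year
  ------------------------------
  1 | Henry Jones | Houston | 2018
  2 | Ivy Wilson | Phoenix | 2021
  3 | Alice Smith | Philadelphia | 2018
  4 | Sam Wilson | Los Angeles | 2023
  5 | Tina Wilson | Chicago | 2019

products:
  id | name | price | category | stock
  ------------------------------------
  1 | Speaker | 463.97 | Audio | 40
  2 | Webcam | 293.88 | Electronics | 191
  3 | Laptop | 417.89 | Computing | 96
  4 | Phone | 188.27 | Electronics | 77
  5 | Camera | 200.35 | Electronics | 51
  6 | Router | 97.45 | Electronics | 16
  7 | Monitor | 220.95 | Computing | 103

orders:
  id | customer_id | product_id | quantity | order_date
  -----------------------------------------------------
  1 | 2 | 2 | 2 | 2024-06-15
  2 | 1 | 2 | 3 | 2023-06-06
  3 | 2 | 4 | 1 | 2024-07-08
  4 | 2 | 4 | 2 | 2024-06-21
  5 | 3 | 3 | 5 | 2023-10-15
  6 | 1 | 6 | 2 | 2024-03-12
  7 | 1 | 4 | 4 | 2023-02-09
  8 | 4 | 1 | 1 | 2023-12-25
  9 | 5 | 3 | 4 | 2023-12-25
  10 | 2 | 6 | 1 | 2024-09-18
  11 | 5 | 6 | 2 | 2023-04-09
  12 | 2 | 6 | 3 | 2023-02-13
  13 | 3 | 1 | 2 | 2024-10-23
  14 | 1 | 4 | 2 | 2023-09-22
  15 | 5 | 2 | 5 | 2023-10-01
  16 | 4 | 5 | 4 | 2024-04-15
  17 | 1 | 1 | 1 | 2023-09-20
SELECT name, price FROM products WHERE price BETWEEN 224.19 AND 314.75

Execution result:
name | price
Webcam | 293.88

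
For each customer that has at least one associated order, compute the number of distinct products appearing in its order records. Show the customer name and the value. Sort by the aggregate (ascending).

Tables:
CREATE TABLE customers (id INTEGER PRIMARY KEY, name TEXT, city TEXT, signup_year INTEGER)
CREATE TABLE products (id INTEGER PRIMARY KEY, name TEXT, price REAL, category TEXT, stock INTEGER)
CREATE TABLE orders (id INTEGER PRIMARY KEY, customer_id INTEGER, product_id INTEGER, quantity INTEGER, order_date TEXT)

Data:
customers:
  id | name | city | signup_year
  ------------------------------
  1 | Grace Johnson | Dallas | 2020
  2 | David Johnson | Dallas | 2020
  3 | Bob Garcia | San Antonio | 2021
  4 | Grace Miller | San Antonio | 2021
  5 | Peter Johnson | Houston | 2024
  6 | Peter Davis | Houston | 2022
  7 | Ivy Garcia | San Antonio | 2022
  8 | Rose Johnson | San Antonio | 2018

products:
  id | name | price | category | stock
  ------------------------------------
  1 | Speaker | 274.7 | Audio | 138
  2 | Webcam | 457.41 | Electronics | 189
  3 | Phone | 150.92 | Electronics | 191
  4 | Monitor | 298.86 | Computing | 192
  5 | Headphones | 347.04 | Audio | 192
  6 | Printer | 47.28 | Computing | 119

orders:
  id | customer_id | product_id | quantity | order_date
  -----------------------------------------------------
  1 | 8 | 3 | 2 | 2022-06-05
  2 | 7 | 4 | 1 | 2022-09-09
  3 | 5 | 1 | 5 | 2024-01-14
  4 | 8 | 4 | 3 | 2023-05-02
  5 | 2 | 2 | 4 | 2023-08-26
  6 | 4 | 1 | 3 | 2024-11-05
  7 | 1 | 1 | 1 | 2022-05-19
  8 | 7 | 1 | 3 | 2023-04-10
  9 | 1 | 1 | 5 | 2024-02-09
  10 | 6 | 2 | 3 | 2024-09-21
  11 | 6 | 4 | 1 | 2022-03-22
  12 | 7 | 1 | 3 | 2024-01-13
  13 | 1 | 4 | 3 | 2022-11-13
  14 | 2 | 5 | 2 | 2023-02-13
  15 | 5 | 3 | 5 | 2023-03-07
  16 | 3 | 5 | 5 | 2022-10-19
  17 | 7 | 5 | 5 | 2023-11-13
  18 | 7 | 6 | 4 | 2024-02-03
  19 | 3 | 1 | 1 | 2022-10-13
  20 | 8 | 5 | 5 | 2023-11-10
SELECT p.name, COUNT(DISTINCT c.product_id) AS distinct_product_count FROM orders c JOIN customers p ON c.customer_id = p.id GROUP BY p.id, p.name ORDER BY distinct_product_count ASC

Execution result:
name | distinct_product_count
Grace Miller | 1
Grace Johnson | 2
David Johnson | 2
Bob Garcia | 2
Peter Johnson | 2
Peter Davis | 2
Rose Johnson | 3
Ivy Garcia | 4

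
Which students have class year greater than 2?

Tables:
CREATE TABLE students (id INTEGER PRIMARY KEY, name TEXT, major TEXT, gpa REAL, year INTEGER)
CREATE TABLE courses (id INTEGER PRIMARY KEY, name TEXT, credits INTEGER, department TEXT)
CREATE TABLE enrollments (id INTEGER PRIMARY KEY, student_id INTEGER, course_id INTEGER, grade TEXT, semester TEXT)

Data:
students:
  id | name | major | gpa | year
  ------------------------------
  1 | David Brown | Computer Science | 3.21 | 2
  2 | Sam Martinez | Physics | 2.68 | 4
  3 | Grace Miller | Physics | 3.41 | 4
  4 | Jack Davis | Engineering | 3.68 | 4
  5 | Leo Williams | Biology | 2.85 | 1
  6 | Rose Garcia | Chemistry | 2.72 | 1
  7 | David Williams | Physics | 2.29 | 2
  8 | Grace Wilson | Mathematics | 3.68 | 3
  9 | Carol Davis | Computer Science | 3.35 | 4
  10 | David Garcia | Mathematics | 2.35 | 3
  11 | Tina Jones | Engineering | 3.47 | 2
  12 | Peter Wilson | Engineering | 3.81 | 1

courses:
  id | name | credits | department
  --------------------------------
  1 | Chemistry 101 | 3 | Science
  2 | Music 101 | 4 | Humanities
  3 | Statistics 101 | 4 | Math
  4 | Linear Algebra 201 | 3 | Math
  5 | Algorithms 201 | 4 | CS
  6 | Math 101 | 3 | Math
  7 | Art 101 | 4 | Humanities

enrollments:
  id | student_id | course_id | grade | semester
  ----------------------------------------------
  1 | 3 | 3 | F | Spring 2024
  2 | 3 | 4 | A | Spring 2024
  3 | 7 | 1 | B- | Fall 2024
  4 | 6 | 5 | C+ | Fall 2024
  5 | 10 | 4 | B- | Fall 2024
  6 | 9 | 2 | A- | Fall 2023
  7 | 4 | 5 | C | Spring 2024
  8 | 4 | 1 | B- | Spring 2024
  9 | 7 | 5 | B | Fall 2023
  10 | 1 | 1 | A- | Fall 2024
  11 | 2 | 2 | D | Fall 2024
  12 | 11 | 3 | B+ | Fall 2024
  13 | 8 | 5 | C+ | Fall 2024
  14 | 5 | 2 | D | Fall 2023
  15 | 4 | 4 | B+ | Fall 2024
SELECT name, year FROM students WHERE year > 2

Execution result:
name | year
Sam Martinez | 4
Grace Miller | 4
Jack Davis | 4
Grace Wilson | 3
Carol Davis | 4
David Garcia | 3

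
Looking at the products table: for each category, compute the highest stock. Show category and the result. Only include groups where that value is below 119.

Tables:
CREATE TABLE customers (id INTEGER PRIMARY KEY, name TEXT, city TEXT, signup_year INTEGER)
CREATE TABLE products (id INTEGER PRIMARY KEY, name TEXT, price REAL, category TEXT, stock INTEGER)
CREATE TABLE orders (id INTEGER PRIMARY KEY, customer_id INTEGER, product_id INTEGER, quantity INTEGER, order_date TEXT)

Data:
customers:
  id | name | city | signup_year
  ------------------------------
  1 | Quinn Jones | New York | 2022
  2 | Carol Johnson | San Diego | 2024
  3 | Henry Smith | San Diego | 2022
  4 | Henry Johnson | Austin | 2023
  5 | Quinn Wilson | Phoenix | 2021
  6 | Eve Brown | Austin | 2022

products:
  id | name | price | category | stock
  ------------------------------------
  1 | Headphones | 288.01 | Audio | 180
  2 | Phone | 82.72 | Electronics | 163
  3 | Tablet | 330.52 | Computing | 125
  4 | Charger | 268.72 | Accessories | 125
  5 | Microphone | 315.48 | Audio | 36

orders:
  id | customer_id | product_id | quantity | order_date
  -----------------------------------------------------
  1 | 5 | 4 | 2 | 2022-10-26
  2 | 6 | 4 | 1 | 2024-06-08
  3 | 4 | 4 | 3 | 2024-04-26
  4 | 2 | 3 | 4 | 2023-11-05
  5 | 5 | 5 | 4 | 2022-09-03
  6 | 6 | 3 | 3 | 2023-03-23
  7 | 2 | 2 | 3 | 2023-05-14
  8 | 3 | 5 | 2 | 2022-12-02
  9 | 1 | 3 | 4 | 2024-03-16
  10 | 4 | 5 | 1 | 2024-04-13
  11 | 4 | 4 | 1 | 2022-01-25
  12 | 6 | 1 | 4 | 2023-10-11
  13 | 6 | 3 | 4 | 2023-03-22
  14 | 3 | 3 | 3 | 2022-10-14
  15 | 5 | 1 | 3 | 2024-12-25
SELECT category, MAX(stock) AS max_stock FROM products GROUP BY category HAVING MAX(stock) < 119

Execution result:
(no rows)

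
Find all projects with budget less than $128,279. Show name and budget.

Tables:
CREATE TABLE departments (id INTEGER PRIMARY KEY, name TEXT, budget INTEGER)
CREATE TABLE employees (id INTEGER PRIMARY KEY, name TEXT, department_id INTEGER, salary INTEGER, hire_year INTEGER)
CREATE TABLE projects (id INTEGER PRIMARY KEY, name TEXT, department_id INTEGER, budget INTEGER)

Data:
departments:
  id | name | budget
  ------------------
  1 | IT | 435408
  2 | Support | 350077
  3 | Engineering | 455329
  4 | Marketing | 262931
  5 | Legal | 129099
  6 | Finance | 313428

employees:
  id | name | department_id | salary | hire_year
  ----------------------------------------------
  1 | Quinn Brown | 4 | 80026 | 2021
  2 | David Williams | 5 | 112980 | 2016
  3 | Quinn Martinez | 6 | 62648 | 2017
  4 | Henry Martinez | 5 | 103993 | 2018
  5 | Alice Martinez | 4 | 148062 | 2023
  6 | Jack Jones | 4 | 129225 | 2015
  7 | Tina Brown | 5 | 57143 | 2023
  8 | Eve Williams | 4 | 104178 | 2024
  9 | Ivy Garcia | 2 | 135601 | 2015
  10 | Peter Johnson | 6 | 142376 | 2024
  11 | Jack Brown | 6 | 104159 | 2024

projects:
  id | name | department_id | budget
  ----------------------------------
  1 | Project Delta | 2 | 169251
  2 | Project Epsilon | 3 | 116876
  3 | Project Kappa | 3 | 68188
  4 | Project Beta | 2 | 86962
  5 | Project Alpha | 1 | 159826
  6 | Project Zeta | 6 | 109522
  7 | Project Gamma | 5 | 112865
SELECT name, budget FROM projects WHERE budget < 128279

Execution result:
name | budget
Project Epsilon | 116876
Project Kappa | 68188
Project Beta | 86962
Project Zeta | 109522
Project Gamma | 112865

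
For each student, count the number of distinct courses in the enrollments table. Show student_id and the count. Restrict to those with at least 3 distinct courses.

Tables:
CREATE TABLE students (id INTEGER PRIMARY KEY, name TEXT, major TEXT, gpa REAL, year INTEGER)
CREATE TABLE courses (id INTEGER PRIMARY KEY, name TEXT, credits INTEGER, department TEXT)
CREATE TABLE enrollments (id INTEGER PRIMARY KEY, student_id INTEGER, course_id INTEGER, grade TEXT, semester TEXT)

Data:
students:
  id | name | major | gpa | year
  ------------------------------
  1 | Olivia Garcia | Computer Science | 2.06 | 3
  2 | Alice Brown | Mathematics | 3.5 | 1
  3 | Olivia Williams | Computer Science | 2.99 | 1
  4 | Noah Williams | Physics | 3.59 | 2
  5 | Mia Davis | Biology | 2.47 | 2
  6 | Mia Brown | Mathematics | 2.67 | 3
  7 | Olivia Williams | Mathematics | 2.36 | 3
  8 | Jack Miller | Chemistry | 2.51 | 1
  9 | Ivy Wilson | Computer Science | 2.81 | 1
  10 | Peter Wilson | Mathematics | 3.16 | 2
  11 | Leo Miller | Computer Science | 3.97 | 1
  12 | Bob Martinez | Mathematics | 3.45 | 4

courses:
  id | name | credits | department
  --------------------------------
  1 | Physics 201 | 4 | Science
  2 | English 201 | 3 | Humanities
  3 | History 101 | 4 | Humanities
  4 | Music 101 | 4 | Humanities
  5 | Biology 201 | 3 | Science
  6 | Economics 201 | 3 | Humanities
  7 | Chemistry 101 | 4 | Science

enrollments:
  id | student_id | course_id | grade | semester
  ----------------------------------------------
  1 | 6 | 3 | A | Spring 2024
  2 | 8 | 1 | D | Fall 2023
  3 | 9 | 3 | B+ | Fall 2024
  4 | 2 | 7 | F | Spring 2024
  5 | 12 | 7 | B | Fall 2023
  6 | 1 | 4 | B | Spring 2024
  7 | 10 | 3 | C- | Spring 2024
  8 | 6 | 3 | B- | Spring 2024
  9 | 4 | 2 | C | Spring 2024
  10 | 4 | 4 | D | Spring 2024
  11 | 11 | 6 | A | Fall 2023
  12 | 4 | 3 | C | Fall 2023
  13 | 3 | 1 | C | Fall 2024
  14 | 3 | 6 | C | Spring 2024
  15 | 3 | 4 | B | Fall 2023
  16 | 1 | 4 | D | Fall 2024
SELECT student_id, COUNT(DISTINCT course_id) AS distinct_course_count FROM enrollments GROUP BY student_id HAVING COUNT(DISTINCT course_id) >= 3

Execution result:
student_id | distinct_course_count
3 | 3
4 | 3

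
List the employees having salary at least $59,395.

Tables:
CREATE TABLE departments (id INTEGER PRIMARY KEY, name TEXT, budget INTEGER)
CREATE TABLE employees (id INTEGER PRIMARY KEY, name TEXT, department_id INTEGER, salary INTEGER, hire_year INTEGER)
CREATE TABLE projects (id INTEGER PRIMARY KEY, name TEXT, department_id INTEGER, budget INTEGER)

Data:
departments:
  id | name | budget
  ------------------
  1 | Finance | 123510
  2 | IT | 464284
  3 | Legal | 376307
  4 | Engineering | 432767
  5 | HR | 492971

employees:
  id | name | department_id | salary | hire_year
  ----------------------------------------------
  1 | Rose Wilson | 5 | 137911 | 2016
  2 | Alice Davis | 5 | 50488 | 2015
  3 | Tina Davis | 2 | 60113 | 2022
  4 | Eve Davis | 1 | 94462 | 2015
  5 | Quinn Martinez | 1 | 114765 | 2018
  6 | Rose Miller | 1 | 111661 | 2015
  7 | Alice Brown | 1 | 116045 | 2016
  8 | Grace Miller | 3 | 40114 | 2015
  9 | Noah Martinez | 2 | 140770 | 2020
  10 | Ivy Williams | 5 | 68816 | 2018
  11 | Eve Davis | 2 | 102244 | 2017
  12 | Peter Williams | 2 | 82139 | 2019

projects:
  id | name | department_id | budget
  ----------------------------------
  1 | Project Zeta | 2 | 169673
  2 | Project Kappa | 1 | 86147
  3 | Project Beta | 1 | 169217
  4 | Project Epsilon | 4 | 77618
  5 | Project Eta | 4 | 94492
SELECT name, salary FROM employees WHERE salary >= 59395

Execution result:
name | salary
Rose Wilson | 137911
Tina Davis | 60113
Eve Davis | 94462
Quinn Martinez | 114765
Rose Miller | 111661
Alice Brown | 116045
Noah Martinez | 140770
Ivy Williams | 68816
Eve Davis | 102244
Peter Williams | 82139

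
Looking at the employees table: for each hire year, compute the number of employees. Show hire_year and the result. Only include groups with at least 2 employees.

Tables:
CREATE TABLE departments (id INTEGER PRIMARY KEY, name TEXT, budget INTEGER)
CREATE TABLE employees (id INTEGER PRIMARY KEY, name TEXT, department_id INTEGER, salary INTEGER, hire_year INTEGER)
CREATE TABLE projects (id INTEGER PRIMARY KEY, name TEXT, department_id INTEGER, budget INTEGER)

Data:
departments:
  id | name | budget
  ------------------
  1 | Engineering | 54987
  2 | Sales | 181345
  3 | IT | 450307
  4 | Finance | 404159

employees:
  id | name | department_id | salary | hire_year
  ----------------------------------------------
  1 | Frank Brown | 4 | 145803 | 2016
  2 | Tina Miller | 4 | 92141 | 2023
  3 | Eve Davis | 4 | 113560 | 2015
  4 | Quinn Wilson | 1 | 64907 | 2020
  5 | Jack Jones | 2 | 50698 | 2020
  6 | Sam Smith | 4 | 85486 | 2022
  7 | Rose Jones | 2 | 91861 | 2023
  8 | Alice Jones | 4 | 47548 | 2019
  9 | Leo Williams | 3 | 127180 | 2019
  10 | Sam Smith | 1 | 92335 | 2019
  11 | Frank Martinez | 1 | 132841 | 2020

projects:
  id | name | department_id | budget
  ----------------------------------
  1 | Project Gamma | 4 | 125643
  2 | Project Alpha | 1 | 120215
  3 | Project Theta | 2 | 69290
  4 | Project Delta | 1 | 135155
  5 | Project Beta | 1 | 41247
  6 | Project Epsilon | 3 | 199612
SELECT hire_year, COUNT(*) AS n FROM employees GROUP BY hire_year HAVING COUNT(*) >= 2

Execution result:
hire_year | n
2019 | 3
2020 | 3
2023 | 2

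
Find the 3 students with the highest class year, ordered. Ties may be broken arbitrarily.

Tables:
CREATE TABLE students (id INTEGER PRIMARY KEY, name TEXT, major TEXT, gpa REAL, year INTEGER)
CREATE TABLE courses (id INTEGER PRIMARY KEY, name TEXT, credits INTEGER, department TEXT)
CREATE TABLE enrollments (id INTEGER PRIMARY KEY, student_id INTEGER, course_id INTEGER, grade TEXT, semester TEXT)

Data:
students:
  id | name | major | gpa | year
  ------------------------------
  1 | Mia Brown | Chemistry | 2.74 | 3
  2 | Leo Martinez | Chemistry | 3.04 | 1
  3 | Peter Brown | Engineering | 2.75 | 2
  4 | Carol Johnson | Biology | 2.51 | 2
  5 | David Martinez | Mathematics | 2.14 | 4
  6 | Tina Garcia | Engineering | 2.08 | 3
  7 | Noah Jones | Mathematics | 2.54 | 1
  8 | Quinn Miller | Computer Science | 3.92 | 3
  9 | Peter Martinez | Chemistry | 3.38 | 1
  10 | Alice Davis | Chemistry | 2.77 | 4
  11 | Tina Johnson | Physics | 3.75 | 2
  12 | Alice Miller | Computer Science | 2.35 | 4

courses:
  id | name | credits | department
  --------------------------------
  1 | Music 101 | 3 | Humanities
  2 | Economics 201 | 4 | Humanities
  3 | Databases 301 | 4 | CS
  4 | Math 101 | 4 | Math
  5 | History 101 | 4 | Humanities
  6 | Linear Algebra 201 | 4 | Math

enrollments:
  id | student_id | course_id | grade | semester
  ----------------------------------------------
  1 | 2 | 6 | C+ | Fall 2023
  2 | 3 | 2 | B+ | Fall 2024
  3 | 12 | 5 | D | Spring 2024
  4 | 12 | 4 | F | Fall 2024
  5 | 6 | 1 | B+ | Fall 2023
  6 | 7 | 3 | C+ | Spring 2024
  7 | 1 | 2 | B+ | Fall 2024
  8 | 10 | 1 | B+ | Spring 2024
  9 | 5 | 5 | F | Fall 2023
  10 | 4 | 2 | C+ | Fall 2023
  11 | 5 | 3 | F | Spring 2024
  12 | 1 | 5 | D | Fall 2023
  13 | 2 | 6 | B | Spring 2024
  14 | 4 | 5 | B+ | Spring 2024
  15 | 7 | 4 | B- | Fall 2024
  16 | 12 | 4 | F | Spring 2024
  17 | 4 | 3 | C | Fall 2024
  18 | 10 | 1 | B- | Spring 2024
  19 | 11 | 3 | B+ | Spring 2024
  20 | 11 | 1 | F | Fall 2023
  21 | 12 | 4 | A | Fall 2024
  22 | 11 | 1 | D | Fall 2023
SELECT name, year FROM students ORDER BY year DESC LIMIT 3

Execution result:
name | year
David Martinez | 4
Alice Davis | 4
Alice Miller | 4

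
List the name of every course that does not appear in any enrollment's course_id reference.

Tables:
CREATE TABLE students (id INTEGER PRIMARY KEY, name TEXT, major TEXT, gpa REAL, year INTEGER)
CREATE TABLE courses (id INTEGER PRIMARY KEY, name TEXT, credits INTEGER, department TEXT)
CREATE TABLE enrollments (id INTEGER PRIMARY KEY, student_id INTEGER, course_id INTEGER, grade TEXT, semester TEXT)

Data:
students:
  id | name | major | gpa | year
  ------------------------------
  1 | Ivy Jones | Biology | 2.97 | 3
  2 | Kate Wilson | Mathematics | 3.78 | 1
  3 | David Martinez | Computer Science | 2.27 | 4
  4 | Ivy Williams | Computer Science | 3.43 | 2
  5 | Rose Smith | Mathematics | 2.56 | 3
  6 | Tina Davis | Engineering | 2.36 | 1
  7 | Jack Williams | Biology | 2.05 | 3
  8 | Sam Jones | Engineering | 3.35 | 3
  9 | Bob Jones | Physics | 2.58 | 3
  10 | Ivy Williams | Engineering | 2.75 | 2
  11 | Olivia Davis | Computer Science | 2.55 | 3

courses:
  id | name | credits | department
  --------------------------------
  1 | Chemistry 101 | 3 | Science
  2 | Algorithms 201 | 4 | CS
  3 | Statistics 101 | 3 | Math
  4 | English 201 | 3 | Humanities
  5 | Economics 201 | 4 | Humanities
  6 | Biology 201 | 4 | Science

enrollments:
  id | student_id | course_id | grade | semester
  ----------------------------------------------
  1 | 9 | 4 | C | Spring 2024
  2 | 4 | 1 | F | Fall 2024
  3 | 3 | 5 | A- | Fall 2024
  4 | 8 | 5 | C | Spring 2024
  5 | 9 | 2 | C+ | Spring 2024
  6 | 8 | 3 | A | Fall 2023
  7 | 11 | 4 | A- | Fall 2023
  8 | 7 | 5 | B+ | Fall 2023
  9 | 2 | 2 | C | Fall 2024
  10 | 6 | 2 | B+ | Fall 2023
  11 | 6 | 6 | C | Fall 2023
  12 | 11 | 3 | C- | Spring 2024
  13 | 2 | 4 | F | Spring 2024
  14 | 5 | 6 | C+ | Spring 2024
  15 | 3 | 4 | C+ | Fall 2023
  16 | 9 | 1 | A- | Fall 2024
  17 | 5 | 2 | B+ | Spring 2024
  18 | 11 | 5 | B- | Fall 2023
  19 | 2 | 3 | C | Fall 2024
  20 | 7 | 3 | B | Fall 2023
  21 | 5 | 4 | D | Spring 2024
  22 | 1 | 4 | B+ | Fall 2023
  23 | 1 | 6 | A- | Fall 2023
SELECT p.name FROM courses p LEFT JOIN enrollments c ON c.course_id = p.id WHERE c.id IS NULL

Execution result:
(no rows)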